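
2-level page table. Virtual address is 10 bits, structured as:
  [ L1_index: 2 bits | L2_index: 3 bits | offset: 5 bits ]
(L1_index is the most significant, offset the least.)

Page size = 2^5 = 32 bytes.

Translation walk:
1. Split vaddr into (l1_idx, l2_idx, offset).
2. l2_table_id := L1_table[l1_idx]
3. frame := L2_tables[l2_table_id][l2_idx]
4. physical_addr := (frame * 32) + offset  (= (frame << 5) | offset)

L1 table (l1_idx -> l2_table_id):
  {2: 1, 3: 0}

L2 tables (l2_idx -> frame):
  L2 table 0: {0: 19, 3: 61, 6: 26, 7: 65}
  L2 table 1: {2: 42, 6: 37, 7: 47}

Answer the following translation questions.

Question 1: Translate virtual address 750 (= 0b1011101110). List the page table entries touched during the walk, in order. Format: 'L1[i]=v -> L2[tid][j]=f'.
Answer: L1[2]=1 -> L2[1][7]=47

Derivation:
vaddr = 750 = 0b1011101110
Split: l1_idx=2, l2_idx=7, offset=14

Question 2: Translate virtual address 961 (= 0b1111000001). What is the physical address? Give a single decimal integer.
vaddr = 961 = 0b1111000001
Split: l1_idx=3, l2_idx=6, offset=1
L1[3] = 0
L2[0][6] = 26
paddr = 26 * 32 + 1 = 833

Answer: 833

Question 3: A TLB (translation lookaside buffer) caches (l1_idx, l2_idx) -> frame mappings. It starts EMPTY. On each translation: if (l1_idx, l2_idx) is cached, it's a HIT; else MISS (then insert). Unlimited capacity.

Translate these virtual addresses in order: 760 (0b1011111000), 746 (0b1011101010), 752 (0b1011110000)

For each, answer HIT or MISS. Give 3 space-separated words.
vaddr=760: (2,7) not in TLB -> MISS, insert
vaddr=746: (2,7) in TLB -> HIT
vaddr=752: (2,7) in TLB -> HIT

Answer: MISS HIT HIT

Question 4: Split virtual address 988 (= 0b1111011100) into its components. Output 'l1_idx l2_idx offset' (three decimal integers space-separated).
vaddr = 988 = 0b1111011100
  top 2 bits -> l1_idx = 3
  next 3 bits -> l2_idx = 6
  bottom 5 bits -> offset = 28

Answer: 3 6 28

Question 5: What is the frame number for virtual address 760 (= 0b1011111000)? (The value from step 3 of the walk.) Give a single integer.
vaddr = 760: l1_idx=2, l2_idx=7
L1[2] = 1; L2[1][7] = 47

Answer: 47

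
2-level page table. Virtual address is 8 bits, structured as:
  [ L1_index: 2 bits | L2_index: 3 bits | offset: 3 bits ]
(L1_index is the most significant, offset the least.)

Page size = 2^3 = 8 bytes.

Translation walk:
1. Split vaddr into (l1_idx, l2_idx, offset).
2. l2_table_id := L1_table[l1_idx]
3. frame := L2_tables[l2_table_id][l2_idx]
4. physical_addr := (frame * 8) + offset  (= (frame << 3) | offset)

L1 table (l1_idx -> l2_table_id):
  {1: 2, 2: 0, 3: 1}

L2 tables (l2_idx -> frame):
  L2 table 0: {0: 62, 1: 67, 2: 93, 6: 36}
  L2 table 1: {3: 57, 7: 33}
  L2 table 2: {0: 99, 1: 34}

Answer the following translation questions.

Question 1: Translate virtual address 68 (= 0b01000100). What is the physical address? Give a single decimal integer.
Answer: 796

Derivation:
vaddr = 68 = 0b01000100
Split: l1_idx=1, l2_idx=0, offset=4
L1[1] = 2
L2[2][0] = 99
paddr = 99 * 8 + 4 = 796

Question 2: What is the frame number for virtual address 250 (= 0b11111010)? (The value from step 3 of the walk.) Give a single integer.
Answer: 33

Derivation:
vaddr = 250: l1_idx=3, l2_idx=7
L1[3] = 1; L2[1][7] = 33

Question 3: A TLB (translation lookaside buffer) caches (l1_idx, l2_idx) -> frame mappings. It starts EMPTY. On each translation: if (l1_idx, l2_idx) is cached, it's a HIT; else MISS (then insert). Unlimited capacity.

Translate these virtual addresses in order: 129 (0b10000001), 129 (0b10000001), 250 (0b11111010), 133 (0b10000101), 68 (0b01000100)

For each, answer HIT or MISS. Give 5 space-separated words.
Answer: MISS HIT MISS HIT MISS

Derivation:
vaddr=129: (2,0) not in TLB -> MISS, insert
vaddr=129: (2,0) in TLB -> HIT
vaddr=250: (3,7) not in TLB -> MISS, insert
vaddr=133: (2,0) in TLB -> HIT
vaddr=68: (1,0) not in TLB -> MISS, insert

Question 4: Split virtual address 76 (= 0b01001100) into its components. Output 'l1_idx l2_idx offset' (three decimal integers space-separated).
vaddr = 76 = 0b01001100
  top 2 bits -> l1_idx = 1
  next 3 bits -> l2_idx = 1
  bottom 3 bits -> offset = 4

Answer: 1 1 4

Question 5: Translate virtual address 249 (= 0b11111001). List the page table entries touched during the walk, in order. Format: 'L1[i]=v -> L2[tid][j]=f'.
vaddr = 249 = 0b11111001
Split: l1_idx=3, l2_idx=7, offset=1

Answer: L1[3]=1 -> L2[1][7]=33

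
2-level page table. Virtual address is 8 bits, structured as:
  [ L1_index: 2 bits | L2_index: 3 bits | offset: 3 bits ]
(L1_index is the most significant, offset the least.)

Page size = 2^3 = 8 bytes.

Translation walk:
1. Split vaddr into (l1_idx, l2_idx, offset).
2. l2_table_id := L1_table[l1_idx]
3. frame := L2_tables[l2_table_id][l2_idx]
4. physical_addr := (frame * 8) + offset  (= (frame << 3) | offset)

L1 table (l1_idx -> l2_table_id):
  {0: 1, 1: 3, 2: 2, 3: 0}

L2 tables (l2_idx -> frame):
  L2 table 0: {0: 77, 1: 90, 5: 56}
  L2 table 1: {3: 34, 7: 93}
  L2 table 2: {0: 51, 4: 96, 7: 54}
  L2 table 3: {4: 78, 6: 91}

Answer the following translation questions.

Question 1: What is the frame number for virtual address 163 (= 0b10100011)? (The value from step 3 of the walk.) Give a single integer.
Answer: 96

Derivation:
vaddr = 163: l1_idx=2, l2_idx=4
L1[2] = 2; L2[2][4] = 96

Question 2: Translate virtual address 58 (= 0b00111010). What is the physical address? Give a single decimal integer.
vaddr = 58 = 0b00111010
Split: l1_idx=0, l2_idx=7, offset=2
L1[0] = 1
L2[1][7] = 93
paddr = 93 * 8 + 2 = 746

Answer: 746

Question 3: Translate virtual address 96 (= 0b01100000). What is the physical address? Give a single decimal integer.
vaddr = 96 = 0b01100000
Split: l1_idx=1, l2_idx=4, offset=0
L1[1] = 3
L2[3][4] = 78
paddr = 78 * 8 + 0 = 624

Answer: 624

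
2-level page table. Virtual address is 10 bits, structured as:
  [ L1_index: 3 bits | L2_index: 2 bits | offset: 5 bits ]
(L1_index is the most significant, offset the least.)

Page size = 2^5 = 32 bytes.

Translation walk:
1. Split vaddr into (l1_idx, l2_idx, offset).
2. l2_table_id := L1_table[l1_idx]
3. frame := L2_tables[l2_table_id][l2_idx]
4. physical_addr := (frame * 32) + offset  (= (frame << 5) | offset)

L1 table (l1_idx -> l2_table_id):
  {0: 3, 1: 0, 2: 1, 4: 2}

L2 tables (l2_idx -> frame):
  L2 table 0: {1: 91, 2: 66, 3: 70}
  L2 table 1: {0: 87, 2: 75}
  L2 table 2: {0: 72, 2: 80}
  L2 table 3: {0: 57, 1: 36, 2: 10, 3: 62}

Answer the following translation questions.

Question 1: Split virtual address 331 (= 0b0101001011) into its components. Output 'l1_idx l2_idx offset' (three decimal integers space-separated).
Answer: 2 2 11

Derivation:
vaddr = 331 = 0b0101001011
  top 3 bits -> l1_idx = 2
  next 2 bits -> l2_idx = 2
  bottom 5 bits -> offset = 11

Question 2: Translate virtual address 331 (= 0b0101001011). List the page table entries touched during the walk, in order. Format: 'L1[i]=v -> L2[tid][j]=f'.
Answer: L1[2]=1 -> L2[1][2]=75

Derivation:
vaddr = 331 = 0b0101001011
Split: l1_idx=2, l2_idx=2, offset=11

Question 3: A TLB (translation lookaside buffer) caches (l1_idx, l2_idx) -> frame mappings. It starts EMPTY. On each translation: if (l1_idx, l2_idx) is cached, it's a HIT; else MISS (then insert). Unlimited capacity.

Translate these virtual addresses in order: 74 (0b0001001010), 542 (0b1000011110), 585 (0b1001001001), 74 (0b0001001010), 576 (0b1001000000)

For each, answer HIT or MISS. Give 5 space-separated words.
Answer: MISS MISS MISS HIT HIT

Derivation:
vaddr=74: (0,2) not in TLB -> MISS, insert
vaddr=542: (4,0) not in TLB -> MISS, insert
vaddr=585: (4,2) not in TLB -> MISS, insert
vaddr=74: (0,2) in TLB -> HIT
vaddr=576: (4,2) in TLB -> HIT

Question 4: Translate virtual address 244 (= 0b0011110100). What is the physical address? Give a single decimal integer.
Answer: 2260

Derivation:
vaddr = 244 = 0b0011110100
Split: l1_idx=1, l2_idx=3, offset=20
L1[1] = 0
L2[0][3] = 70
paddr = 70 * 32 + 20 = 2260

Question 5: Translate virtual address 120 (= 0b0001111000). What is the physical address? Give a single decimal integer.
vaddr = 120 = 0b0001111000
Split: l1_idx=0, l2_idx=3, offset=24
L1[0] = 3
L2[3][3] = 62
paddr = 62 * 32 + 24 = 2008

Answer: 2008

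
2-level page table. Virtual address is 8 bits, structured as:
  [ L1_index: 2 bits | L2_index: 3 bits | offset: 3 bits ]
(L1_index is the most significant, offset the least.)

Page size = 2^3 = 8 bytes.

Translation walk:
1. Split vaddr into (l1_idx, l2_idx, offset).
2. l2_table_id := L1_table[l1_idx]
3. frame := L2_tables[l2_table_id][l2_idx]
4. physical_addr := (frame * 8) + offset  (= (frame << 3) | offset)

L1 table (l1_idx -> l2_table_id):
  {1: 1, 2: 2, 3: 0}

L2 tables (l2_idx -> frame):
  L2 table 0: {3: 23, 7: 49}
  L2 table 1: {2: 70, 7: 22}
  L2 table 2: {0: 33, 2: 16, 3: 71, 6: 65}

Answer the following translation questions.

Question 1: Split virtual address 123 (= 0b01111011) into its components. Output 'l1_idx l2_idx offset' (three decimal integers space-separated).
Answer: 1 7 3

Derivation:
vaddr = 123 = 0b01111011
  top 2 bits -> l1_idx = 1
  next 3 bits -> l2_idx = 7
  bottom 3 bits -> offset = 3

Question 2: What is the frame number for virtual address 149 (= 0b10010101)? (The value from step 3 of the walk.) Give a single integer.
vaddr = 149: l1_idx=2, l2_idx=2
L1[2] = 2; L2[2][2] = 16

Answer: 16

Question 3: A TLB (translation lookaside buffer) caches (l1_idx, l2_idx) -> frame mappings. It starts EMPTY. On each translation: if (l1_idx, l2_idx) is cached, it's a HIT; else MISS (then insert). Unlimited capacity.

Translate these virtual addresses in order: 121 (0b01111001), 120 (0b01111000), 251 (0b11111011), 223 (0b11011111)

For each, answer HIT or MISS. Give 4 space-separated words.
Answer: MISS HIT MISS MISS

Derivation:
vaddr=121: (1,7) not in TLB -> MISS, insert
vaddr=120: (1,7) in TLB -> HIT
vaddr=251: (3,7) not in TLB -> MISS, insert
vaddr=223: (3,3) not in TLB -> MISS, insert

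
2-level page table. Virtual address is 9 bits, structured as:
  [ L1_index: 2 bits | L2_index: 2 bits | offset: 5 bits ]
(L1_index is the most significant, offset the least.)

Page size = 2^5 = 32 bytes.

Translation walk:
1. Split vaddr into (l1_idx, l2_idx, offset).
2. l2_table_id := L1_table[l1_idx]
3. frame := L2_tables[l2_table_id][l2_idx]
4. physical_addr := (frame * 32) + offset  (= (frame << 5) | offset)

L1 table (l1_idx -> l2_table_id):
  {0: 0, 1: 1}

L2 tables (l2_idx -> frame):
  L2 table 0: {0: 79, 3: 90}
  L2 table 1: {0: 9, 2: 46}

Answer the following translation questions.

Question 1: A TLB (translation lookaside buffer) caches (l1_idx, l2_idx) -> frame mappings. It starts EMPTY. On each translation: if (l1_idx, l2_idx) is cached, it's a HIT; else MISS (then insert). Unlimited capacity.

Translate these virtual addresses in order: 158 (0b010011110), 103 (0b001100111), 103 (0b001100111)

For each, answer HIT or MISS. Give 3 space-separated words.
Answer: MISS MISS HIT

Derivation:
vaddr=158: (1,0) not in TLB -> MISS, insert
vaddr=103: (0,3) not in TLB -> MISS, insert
vaddr=103: (0,3) in TLB -> HIT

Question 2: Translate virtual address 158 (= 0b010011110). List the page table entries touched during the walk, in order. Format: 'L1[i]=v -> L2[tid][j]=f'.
Answer: L1[1]=1 -> L2[1][0]=9

Derivation:
vaddr = 158 = 0b010011110
Split: l1_idx=1, l2_idx=0, offset=30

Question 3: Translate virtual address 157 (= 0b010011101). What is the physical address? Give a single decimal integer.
Answer: 317

Derivation:
vaddr = 157 = 0b010011101
Split: l1_idx=1, l2_idx=0, offset=29
L1[1] = 1
L2[1][0] = 9
paddr = 9 * 32 + 29 = 317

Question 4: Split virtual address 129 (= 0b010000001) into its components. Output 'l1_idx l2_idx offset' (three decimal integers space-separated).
vaddr = 129 = 0b010000001
  top 2 bits -> l1_idx = 1
  next 2 bits -> l2_idx = 0
  bottom 5 bits -> offset = 1

Answer: 1 0 1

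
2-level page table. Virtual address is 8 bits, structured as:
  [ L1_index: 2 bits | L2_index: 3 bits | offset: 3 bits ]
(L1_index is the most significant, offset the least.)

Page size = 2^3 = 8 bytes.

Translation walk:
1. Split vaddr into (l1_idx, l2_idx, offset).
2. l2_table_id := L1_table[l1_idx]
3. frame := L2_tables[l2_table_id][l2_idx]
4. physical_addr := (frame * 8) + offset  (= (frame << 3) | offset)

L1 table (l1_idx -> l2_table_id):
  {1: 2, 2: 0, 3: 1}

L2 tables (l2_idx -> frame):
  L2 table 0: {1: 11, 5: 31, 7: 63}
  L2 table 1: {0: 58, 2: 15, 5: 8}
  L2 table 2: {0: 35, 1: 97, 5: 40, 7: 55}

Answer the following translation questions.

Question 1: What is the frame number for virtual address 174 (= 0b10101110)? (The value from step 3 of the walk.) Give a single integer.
vaddr = 174: l1_idx=2, l2_idx=5
L1[2] = 0; L2[0][5] = 31

Answer: 31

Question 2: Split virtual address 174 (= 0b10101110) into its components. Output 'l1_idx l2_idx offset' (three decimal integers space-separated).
vaddr = 174 = 0b10101110
  top 2 bits -> l1_idx = 2
  next 3 bits -> l2_idx = 5
  bottom 3 bits -> offset = 6

Answer: 2 5 6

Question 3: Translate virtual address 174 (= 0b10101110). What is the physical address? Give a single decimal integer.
vaddr = 174 = 0b10101110
Split: l1_idx=2, l2_idx=5, offset=6
L1[2] = 0
L2[0][5] = 31
paddr = 31 * 8 + 6 = 254

Answer: 254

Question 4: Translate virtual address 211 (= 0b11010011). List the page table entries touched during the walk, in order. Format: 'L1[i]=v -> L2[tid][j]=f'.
vaddr = 211 = 0b11010011
Split: l1_idx=3, l2_idx=2, offset=3

Answer: L1[3]=1 -> L2[1][2]=15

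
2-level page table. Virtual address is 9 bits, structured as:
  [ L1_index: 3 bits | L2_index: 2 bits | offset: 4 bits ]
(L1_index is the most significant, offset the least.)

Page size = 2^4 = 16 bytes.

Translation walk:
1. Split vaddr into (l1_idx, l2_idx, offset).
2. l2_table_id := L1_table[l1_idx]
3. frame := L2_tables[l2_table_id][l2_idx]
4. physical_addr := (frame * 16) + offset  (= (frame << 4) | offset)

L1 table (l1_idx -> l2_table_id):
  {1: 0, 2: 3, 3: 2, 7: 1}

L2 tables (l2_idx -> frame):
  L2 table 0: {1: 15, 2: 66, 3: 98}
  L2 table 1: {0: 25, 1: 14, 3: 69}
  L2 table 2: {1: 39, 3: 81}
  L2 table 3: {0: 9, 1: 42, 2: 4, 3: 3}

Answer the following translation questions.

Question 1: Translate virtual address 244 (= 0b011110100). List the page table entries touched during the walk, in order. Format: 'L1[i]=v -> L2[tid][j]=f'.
Answer: L1[3]=2 -> L2[2][3]=81

Derivation:
vaddr = 244 = 0b011110100
Split: l1_idx=3, l2_idx=3, offset=4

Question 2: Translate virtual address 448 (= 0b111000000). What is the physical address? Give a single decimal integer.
Answer: 400

Derivation:
vaddr = 448 = 0b111000000
Split: l1_idx=7, l2_idx=0, offset=0
L1[7] = 1
L2[1][0] = 25
paddr = 25 * 16 + 0 = 400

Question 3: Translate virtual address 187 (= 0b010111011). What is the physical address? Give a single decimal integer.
Answer: 59

Derivation:
vaddr = 187 = 0b010111011
Split: l1_idx=2, l2_idx=3, offset=11
L1[2] = 3
L2[3][3] = 3
paddr = 3 * 16 + 11 = 59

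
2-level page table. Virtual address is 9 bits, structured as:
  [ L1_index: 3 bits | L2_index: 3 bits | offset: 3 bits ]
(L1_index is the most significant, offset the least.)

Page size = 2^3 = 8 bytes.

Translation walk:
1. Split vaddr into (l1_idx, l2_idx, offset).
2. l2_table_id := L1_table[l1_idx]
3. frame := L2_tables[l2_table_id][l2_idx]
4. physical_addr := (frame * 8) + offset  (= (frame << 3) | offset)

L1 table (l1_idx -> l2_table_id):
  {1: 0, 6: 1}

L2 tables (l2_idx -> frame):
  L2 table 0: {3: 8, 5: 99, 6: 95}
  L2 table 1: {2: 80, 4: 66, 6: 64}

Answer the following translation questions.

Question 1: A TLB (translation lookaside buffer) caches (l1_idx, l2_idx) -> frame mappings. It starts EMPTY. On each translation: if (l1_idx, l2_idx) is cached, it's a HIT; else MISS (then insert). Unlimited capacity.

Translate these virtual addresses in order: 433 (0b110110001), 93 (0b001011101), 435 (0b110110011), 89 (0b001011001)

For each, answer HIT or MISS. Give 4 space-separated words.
Answer: MISS MISS HIT HIT

Derivation:
vaddr=433: (6,6) not in TLB -> MISS, insert
vaddr=93: (1,3) not in TLB -> MISS, insert
vaddr=435: (6,6) in TLB -> HIT
vaddr=89: (1,3) in TLB -> HIT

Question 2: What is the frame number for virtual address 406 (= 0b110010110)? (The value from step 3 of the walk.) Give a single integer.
Answer: 80

Derivation:
vaddr = 406: l1_idx=6, l2_idx=2
L1[6] = 1; L2[1][2] = 80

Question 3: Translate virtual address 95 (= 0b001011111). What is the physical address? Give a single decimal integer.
vaddr = 95 = 0b001011111
Split: l1_idx=1, l2_idx=3, offset=7
L1[1] = 0
L2[0][3] = 8
paddr = 8 * 8 + 7 = 71

Answer: 71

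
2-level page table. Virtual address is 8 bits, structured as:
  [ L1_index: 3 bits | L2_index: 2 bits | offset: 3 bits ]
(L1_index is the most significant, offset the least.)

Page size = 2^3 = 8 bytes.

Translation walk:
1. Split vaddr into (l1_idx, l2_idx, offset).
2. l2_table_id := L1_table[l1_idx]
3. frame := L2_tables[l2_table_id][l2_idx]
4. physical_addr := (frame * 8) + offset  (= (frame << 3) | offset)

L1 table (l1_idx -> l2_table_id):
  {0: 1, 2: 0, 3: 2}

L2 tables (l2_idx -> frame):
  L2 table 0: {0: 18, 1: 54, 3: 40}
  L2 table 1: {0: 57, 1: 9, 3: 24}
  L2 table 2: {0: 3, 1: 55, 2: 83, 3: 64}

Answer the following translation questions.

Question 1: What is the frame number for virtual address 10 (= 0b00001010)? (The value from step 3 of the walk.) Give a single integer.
vaddr = 10: l1_idx=0, l2_idx=1
L1[0] = 1; L2[1][1] = 9

Answer: 9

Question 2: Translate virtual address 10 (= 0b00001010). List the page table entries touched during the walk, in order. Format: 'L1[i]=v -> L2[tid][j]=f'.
vaddr = 10 = 0b00001010
Split: l1_idx=0, l2_idx=1, offset=2

Answer: L1[0]=1 -> L2[1][1]=9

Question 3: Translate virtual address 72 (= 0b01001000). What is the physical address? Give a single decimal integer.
Answer: 432

Derivation:
vaddr = 72 = 0b01001000
Split: l1_idx=2, l2_idx=1, offset=0
L1[2] = 0
L2[0][1] = 54
paddr = 54 * 8 + 0 = 432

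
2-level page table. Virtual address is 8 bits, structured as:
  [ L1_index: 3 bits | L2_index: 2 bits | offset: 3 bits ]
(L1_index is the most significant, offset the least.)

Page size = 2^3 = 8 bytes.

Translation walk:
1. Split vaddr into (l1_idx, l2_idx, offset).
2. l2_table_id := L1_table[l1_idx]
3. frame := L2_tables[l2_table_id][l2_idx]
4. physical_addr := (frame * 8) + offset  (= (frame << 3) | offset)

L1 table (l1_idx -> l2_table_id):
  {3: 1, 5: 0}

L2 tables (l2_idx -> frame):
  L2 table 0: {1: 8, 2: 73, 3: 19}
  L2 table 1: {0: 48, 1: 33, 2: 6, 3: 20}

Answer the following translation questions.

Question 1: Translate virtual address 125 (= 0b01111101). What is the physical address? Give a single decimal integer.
vaddr = 125 = 0b01111101
Split: l1_idx=3, l2_idx=3, offset=5
L1[3] = 1
L2[1][3] = 20
paddr = 20 * 8 + 5 = 165

Answer: 165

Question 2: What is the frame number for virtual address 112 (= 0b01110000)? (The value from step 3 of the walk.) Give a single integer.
vaddr = 112: l1_idx=3, l2_idx=2
L1[3] = 1; L2[1][2] = 6

Answer: 6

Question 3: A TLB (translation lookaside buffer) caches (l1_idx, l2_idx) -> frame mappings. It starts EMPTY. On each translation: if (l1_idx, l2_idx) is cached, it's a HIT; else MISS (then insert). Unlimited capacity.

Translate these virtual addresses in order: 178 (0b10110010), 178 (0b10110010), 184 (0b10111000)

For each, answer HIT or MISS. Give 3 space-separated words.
Answer: MISS HIT MISS

Derivation:
vaddr=178: (5,2) not in TLB -> MISS, insert
vaddr=178: (5,2) in TLB -> HIT
vaddr=184: (5,3) not in TLB -> MISS, insert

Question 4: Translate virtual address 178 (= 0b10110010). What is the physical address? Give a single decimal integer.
vaddr = 178 = 0b10110010
Split: l1_idx=5, l2_idx=2, offset=2
L1[5] = 0
L2[0][2] = 73
paddr = 73 * 8 + 2 = 586

Answer: 586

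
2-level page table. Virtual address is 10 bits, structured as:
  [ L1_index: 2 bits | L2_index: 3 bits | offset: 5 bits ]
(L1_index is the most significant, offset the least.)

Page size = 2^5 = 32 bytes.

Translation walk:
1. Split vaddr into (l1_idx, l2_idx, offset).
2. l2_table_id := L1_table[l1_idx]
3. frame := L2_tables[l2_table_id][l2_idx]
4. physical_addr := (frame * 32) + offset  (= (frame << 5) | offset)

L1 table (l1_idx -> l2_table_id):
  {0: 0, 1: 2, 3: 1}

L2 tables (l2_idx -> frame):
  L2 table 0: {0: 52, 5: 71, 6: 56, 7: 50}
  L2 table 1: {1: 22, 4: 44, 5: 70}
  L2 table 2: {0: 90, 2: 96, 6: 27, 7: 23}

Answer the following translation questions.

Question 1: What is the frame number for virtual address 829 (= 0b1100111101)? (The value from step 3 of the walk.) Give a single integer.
vaddr = 829: l1_idx=3, l2_idx=1
L1[3] = 1; L2[1][1] = 22

Answer: 22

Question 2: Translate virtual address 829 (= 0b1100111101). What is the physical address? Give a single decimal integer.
Answer: 733

Derivation:
vaddr = 829 = 0b1100111101
Split: l1_idx=3, l2_idx=1, offset=29
L1[3] = 1
L2[1][1] = 22
paddr = 22 * 32 + 29 = 733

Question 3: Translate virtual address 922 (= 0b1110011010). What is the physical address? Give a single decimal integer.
vaddr = 922 = 0b1110011010
Split: l1_idx=3, l2_idx=4, offset=26
L1[3] = 1
L2[1][4] = 44
paddr = 44 * 32 + 26 = 1434

Answer: 1434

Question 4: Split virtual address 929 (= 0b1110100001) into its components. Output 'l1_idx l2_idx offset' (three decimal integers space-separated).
vaddr = 929 = 0b1110100001
  top 2 bits -> l1_idx = 3
  next 3 bits -> l2_idx = 5
  bottom 5 bits -> offset = 1

Answer: 3 5 1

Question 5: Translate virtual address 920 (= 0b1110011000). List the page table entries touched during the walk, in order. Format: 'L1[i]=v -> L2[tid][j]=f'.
vaddr = 920 = 0b1110011000
Split: l1_idx=3, l2_idx=4, offset=24

Answer: L1[3]=1 -> L2[1][4]=44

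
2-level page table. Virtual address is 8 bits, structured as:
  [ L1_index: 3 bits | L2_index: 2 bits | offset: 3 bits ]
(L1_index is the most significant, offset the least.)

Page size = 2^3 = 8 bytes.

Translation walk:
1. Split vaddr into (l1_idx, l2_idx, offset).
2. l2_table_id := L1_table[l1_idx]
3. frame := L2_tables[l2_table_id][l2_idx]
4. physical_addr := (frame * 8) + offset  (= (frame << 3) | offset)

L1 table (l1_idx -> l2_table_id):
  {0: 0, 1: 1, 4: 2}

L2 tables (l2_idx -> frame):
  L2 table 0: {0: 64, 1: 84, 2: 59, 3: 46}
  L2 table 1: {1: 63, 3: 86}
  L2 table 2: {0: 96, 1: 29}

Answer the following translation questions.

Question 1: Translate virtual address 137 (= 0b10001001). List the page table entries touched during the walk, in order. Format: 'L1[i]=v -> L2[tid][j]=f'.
vaddr = 137 = 0b10001001
Split: l1_idx=4, l2_idx=1, offset=1

Answer: L1[4]=2 -> L2[2][1]=29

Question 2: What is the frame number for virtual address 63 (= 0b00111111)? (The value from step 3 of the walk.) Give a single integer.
vaddr = 63: l1_idx=1, l2_idx=3
L1[1] = 1; L2[1][3] = 86

Answer: 86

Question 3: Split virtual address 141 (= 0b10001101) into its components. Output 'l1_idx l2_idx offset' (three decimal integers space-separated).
vaddr = 141 = 0b10001101
  top 3 bits -> l1_idx = 4
  next 2 bits -> l2_idx = 1
  bottom 3 bits -> offset = 5

Answer: 4 1 5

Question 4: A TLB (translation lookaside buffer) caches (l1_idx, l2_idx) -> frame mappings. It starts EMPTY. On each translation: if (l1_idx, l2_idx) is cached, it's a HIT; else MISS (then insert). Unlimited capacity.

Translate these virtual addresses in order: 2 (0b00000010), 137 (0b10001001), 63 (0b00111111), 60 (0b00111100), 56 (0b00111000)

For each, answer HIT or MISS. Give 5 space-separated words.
vaddr=2: (0,0) not in TLB -> MISS, insert
vaddr=137: (4,1) not in TLB -> MISS, insert
vaddr=63: (1,3) not in TLB -> MISS, insert
vaddr=60: (1,3) in TLB -> HIT
vaddr=56: (1,3) in TLB -> HIT

Answer: MISS MISS MISS HIT HIT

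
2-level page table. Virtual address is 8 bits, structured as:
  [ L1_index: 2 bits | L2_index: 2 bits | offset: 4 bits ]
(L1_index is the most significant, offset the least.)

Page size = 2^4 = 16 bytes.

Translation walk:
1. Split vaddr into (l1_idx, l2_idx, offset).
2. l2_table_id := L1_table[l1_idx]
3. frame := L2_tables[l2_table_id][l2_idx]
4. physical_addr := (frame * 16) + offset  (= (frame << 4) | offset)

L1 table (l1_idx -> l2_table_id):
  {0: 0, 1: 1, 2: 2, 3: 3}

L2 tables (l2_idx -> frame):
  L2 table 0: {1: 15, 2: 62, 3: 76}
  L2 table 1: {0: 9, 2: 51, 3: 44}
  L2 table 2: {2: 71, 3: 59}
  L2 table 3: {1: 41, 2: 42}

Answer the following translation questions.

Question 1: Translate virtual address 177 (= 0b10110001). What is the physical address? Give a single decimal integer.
vaddr = 177 = 0b10110001
Split: l1_idx=2, l2_idx=3, offset=1
L1[2] = 2
L2[2][3] = 59
paddr = 59 * 16 + 1 = 945

Answer: 945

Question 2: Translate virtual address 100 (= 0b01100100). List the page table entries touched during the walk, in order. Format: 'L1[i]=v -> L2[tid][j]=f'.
vaddr = 100 = 0b01100100
Split: l1_idx=1, l2_idx=2, offset=4

Answer: L1[1]=1 -> L2[1][2]=51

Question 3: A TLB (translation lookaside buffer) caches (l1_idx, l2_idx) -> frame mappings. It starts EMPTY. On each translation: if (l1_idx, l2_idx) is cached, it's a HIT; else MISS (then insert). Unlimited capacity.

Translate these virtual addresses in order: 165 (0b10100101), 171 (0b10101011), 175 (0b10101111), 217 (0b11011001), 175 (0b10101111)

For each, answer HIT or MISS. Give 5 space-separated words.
Answer: MISS HIT HIT MISS HIT

Derivation:
vaddr=165: (2,2) not in TLB -> MISS, insert
vaddr=171: (2,2) in TLB -> HIT
vaddr=175: (2,2) in TLB -> HIT
vaddr=217: (3,1) not in TLB -> MISS, insert
vaddr=175: (2,2) in TLB -> HIT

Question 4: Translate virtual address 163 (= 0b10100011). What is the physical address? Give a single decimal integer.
Answer: 1139

Derivation:
vaddr = 163 = 0b10100011
Split: l1_idx=2, l2_idx=2, offset=3
L1[2] = 2
L2[2][2] = 71
paddr = 71 * 16 + 3 = 1139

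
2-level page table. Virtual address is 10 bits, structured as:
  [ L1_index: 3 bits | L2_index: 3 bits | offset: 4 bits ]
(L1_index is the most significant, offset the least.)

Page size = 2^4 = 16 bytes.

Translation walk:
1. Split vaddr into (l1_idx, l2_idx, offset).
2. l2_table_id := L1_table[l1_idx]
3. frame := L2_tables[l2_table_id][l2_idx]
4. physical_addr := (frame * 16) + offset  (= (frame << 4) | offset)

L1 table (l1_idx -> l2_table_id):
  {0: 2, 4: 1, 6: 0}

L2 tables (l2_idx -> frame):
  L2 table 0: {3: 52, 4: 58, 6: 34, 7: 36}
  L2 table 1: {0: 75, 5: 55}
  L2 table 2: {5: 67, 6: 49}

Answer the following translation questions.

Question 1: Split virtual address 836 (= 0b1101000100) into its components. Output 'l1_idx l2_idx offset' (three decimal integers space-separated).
vaddr = 836 = 0b1101000100
  top 3 bits -> l1_idx = 6
  next 3 bits -> l2_idx = 4
  bottom 4 bits -> offset = 4

Answer: 6 4 4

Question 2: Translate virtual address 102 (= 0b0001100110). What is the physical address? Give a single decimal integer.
Answer: 790

Derivation:
vaddr = 102 = 0b0001100110
Split: l1_idx=0, l2_idx=6, offset=6
L1[0] = 2
L2[2][6] = 49
paddr = 49 * 16 + 6 = 790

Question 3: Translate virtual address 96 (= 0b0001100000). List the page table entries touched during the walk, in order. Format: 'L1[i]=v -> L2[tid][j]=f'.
Answer: L1[0]=2 -> L2[2][6]=49

Derivation:
vaddr = 96 = 0b0001100000
Split: l1_idx=0, l2_idx=6, offset=0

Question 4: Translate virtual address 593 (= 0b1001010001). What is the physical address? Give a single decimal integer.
vaddr = 593 = 0b1001010001
Split: l1_idx=4, l2_idx=5, offset=1
L1[4] = 1
L2[1][5] = 55
paddr = 55 * 16 + 1 = 881

Answer: 881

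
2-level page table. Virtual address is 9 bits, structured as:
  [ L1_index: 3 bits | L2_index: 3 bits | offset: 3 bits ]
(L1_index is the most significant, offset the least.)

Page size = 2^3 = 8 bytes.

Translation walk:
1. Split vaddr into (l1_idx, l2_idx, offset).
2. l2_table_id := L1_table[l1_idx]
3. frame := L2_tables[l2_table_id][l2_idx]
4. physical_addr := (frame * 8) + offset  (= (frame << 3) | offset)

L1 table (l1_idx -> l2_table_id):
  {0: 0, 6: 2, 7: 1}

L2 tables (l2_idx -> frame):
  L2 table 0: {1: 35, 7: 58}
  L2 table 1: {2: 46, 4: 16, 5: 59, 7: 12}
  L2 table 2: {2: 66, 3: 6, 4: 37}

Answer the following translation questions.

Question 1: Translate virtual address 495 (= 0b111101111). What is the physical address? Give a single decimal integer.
vaddr = 495 = 0b111101111
Split: l1_idx=7, l2_idx=5, offset=7
L1[7] = 1
L2[1][5] = 59
paddr = 59 * 8 + 7 = 479

Answer: 479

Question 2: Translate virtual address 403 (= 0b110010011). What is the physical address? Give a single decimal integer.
vaddr = 403 = 0b110010011
Split: l1_idx=6, l2_idx=2, offset=3
L1[6] = 2
L2[2][2] = 66
paddr = 66 * 8 + 3 = 531

Answer: 531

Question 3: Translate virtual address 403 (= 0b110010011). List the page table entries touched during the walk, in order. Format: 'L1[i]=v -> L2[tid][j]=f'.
Answer: L1[6]=2 -> L2[2][2]=66

Derivation:
vaddr = 403 = 0b110010011
Split: l1_idx=6, l2_idx=2, offset=3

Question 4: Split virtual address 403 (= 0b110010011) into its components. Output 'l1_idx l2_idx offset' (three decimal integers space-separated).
vaddr = 403 = 0b110010011
  top 3 bits -> l1_idx = 6
  next 3 bits -> l2_idx = 2
  bottom 3 bits -> offset = 3

Answer: 6 2 3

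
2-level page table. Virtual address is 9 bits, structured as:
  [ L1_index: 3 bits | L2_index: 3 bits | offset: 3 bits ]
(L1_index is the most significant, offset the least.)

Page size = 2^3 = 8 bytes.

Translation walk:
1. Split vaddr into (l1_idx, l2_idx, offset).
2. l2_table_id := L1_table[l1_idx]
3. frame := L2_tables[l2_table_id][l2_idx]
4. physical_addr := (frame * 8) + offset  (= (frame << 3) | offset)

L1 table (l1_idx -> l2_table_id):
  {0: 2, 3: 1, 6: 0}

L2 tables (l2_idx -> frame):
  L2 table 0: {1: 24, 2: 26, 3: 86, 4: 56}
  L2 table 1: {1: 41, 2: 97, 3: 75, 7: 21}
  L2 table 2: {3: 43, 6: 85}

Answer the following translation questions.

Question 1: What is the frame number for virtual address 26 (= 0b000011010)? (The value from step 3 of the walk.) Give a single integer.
Answer: 43

Derivation:
vaddr = 26: l1_idx=0, l2_idx=3
L1[0] = 2; L2[2][3] = 43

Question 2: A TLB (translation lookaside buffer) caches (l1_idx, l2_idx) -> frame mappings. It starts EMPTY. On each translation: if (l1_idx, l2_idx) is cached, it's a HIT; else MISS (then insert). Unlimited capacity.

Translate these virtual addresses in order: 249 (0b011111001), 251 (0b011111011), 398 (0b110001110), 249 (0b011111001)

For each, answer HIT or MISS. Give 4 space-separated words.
Answer: MISS HIT MISS HIT

Derivation:
vaddr=249: (3,7) not in TLB -> MISS, insert
vaddr=251: (3,7) in TLB -> HIT
vaddr=398: (6,1) not in TLB -> MISS, insert
vaddr=249: (3,7) in TLB -> HIT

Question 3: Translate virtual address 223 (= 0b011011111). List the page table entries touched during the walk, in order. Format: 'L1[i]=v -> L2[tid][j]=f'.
Answer: L1[3]=1 -> L2[1][3]=75

Derivation:
vaddr = 223 = 0b011011111
Split: l1_idx=3, l2_idx=3, offset=7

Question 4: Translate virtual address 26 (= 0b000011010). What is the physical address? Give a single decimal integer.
Answer: 346

Derivation:
vaddr = 26 = 0b000011010
Split: l1_idx=0, l2_idx=3, offset=2
L1[0] = 2
L2[2][3] = 43
paddr = 43 * 8 + 2 = 346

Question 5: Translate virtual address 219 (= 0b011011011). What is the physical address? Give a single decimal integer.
Answer: 603

Derivation:
vaddr = 219 = 0b011011011
Split: l1_idx=3, l2_idx=3, offset=3
L1[3] = 1
L2[1][3] = 75
paddr = 75 * 8 + 3 = 603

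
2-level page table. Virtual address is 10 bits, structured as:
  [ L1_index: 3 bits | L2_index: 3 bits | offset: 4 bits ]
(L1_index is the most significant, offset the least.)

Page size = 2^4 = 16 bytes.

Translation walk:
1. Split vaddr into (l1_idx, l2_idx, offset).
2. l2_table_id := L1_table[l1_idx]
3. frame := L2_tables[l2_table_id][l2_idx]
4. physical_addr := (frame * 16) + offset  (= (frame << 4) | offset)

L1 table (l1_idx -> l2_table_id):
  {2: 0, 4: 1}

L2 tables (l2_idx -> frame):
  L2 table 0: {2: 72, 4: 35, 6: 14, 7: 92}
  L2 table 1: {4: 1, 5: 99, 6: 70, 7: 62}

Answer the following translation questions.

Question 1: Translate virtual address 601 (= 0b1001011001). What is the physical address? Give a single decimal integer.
Answer: 1593

Derivation:
vaddr = 601 = 0b1001011001
Split: l1_idx=4, l2_idx=5, offset=9
L1[4] = 1
L2[1][5] = 99
paddr = 99 * 16 + 9 = 1593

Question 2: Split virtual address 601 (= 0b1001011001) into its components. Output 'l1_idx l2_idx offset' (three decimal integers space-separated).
Answer: 4 5 9

Derivation:
vaddr = 601 = 0b1001011001
  top 3 bits -> l1_idx = 4
  next 3 bits -> l2_idx = 5
  bottom 4 bits -> offset = 9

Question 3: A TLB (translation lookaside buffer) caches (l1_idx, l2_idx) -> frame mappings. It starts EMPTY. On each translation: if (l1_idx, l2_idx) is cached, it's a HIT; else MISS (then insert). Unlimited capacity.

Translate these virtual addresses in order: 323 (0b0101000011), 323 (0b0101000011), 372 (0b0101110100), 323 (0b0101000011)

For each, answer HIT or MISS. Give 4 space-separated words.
vaddr=323: (2,4) not in TLB -> MISS, insert
vaddr=323: (2,4) in TLB -> HIT
vaddr=372: (2,7) not in TLB -> MISS, insert
vaddr=323: (2,4) in TLB -> HIT

Answer: MISS HIT MISS HIT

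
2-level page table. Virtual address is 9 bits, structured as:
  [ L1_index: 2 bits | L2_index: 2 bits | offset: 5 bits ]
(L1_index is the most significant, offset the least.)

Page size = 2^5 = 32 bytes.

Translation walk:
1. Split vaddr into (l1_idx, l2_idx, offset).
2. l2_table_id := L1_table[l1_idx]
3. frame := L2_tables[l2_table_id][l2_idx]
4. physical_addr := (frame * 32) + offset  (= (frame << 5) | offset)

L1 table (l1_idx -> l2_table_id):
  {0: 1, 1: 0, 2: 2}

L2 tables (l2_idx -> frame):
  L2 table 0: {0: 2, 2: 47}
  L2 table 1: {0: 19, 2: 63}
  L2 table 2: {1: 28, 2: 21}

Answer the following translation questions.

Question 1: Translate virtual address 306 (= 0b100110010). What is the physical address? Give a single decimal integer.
Answer: 914

Derivation:
vaddr = 306 = 0b100110010
Split: l1_idx=2, l2_idx=1, offset=18
L1[2] = 2
L2[2][1] = 28
paddr = 28 * 32 + 18 = 914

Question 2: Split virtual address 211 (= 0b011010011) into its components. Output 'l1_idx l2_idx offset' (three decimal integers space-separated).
Answer: 1 2 19

Derivation:
vaddr = 211 = 0b011010011
  top 2 bits -> l1_idx = 1
  next 2 bits -> l2_idx = 2
  bottom 5 bits -> offset = 19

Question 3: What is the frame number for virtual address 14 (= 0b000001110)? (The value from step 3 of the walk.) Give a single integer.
vaddr = 14: l1_idx=0, l2_idx=0
L1[0] = 1; L2[1][0] = 19

Answer: 19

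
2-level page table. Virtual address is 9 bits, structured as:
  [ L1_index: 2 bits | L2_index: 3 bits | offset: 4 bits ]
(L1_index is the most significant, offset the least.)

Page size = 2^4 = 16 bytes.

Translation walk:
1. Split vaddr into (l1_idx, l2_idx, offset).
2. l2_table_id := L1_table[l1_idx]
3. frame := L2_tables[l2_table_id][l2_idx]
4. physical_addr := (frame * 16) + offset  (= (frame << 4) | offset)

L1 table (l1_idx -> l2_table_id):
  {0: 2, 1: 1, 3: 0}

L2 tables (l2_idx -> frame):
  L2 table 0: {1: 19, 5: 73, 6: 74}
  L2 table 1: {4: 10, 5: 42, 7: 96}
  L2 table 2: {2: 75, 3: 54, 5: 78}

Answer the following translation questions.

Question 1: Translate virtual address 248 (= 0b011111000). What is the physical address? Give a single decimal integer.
vaddr = 248 = 0b011111000
Split: l1_idx=1, l2_idx=7, offset=8
L1[1] = 1
L2[1][7] = 96
paddr = 96 * 16 + 8 = 1544

Answer: 1544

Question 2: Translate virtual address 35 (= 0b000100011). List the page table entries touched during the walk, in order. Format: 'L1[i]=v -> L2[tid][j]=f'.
Answer: L1[0]=2 -> L2[2][2]=75

Derivation:
vaddr = 35 = 0b000100011
Split: l1_idx=0, l2_idx=2, offset=3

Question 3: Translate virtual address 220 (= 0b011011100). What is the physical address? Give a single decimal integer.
Answer: 684

Derivation:
vaddr = 220 = 0b011011100
Split: l1_idx=1, l2_idx=5, offset=12
L1[1] = 1
L2[1][5] = 42
paddr = 42 * 16 + 12 = 684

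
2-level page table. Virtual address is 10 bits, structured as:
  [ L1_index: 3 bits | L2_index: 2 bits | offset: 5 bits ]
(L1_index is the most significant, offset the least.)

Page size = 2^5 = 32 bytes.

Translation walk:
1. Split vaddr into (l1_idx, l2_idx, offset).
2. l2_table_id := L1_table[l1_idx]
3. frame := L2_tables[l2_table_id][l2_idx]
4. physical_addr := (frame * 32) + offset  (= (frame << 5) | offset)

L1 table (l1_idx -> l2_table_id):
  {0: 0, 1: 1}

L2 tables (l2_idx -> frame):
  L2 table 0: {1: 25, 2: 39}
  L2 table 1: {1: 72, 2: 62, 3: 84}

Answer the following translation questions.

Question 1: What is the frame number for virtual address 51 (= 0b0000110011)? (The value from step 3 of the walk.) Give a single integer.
Answer: 25

Derivation:
vaddr = 51: l1_idx=0, l2_idx=1
L1[0] = 0; L2[0][1] = 25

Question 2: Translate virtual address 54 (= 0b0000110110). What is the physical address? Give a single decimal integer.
vaddr = 54 = 0b0000110110
Split: l1_idx=0, l2_idx=1, offset=22
L1[0] = 0
L2[0][1] = 25
paddr = 25 * 32 + 22 = 822

Answer: 822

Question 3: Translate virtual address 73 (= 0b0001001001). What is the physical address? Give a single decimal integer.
Answer: 1257

Derivation:
vaddr = 73 = 0b0001001001
Split: l1_idx=0, l2_idx=2, offset=9
L1[0] = 0
L2[0][2] = 39
paddr = 39 * 32 + 9 = 1257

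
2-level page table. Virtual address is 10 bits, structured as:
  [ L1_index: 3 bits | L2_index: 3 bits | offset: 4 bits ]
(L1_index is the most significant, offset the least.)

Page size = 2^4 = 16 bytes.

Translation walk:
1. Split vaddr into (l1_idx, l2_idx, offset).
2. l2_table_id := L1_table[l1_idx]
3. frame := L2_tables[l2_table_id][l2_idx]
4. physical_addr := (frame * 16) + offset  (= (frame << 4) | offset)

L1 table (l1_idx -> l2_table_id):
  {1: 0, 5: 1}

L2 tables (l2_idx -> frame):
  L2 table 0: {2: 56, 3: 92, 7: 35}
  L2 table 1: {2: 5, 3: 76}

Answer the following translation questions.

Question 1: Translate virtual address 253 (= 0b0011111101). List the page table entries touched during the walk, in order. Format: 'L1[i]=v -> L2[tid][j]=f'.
vaddr = 253 = 0b0011111101
Split: l1_idx=1, l2_idx=7, offset=13

Answer: L1[1]=0 -> L2[0][7]=35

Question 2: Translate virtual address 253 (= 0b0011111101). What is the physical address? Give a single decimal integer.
Answer: 573

Derivation:
vaddr = 253 = 0b0011111101
Split: l1_idx=1, l2_idx=7, offset=13
L1[1] = 0
L2[0][7] = 35
paddr = 35 * 16 + 13 = 573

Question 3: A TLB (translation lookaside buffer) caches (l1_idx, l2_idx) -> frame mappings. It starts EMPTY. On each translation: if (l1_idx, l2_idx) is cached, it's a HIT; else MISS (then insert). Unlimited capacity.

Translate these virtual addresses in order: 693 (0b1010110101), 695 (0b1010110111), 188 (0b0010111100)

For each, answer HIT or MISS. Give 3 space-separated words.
Answer: MISS HIT MISS

Derivation:
vaddr=693: (5,3) not in TLB -> MISS, insert
vaddr=695: (5,3) in TLB -> HIT
vaddr=188: (1,3) not in TLB -> MISS, insert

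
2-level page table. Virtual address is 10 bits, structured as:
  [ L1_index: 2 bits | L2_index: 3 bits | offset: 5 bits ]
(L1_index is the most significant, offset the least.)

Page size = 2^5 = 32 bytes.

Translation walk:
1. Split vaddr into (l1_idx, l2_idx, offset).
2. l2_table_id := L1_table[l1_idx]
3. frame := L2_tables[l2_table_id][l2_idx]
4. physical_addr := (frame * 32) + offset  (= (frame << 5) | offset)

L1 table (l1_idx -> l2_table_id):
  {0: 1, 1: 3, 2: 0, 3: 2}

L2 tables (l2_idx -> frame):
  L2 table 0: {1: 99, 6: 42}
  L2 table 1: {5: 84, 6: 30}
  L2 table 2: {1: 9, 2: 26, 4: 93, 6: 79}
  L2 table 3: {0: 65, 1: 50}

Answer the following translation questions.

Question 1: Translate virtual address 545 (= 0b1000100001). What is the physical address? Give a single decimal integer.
Answer: 3169

Derivation:
vaddr = 545 = 0b1000100001
Split: l1_idx=2, l2_idx=1, offset=1
L1[2] = 0
L2[0][1] = 99
paddr = 99 * 32 + 1 = 3169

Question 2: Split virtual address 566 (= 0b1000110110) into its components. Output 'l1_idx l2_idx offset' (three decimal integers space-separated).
vaddr = 566 = 0b1000110110
  top 2 bits -> l1_idx = 2
  next 3 bits -> l2_idx = 1
  bottom 5 bits -> offset = 22

Answer: 2 1 22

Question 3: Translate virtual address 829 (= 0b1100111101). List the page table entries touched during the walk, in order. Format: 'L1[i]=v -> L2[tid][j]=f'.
Answer: L1[3]=2 -> L2[2][1]=9

Derivation:
vaddr = 829 = 0b1100111101
Split: l1_idx=3, l2_idx=1, offset=29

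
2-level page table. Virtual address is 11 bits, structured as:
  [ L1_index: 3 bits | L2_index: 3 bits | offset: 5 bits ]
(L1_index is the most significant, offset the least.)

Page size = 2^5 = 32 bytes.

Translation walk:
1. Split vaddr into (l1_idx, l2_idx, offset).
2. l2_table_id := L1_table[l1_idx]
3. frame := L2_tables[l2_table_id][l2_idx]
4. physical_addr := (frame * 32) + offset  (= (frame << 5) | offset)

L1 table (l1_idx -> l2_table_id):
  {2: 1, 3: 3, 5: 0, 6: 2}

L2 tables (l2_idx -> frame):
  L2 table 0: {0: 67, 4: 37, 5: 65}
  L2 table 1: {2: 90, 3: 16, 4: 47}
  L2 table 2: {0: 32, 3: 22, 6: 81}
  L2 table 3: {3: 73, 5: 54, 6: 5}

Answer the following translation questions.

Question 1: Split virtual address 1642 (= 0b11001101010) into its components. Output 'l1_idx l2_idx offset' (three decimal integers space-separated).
vaddr = 1642 = 0b11001101010
  top 3 bits -> l1_idx = 6
  next 3 bits -> l2_idx = 3
  bottom 5 bits -> offset = 10

Answer: 6 3 10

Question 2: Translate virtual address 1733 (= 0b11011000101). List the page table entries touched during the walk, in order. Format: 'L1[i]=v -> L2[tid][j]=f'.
vaddr = 1733 = 0b11011000101
Split: l1_idx=6, l2_idx=6, offset=5

Answer: L1[6]=2 -> L2[2][6]=81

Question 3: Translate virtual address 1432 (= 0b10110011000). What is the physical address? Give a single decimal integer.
Answer: 1208

Derivation:
vaddr = 1432 = 0b10110011000
Split: l1_idx=5, l2_idx=4, offset=24
L1[5] = 0
L2[0][4] = 37
paddr = 37 * 32 + 24 = 1208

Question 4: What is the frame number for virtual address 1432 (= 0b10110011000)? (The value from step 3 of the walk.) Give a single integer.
Answer: 37

Derivation:
vaddr = 1432: l1_idx=5, l2_idx=4
L1[5] = 0; L2[0][4] = 37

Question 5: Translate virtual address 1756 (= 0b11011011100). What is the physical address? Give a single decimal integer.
vaddr = 1756 = 0b11011011100
Split: l1_idx=6, l2_idx=6, offset=28
L1[6] = 2
L2[2][6] = 81
paddr = 81 * 32 + 28 = 2620

Answer: 2620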